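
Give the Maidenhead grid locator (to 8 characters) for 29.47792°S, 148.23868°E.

QG40cm85

Add 180° to longitude and 90° to latitude: 328.23868, 60.52208.
Field (20°×10°, letters A–R): 328.23868/20 → 16 → Q, 60.52208/10 → 6 → G; chars QG.
Square (2°×1°, digits 0–9): 8.23868/2 → 4, 0.52208/1 → 0; chars 40.
Subsquare (5′×2.5′, letters a–x): 0.23868/0.0833333 → 2 → c, 0.52208/0.0416667 → 12 → m; chars cm.
Extended square (30″×15″, digits 0–9): 0.07201/0.00833333 → 8, 0.02208/0.00416667 → 5; chars 85.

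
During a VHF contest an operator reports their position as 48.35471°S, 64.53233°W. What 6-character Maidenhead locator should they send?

FE71rp

Add 180° to longitude and 90° to latitude: 115.4677, 41.6453.
Field: 115.4677/20 → 5 → F, 41.6453/10 → 4 → E; chars FE.
Square: 15.4677/2 → 7, 1.6453/1 → 1; chars 71.
Subsquare: 1.4677/0.0833333 → 17 → r, 0.6453/0.0416667 → 15 → p; chars rp.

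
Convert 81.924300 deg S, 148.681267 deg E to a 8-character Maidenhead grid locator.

QA48ib18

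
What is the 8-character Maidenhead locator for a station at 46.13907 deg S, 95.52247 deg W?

EE23fu76

Shift to the Maidenhead origin (180°W, 90°S): lon 84.47753, lat 43.86093.
Field: lon ⌊84.47753/20⌋ = 4 → E; lat ⌊43.86093/10⌋ = 4 → E.
Square: lon ⌊4.47753/2⌋ = 2; lat ⌊3.86093/1⌋ = 3.
Subsquare: lon ⌊0.47753/0.0833333⌋ = 5 → f; lat ⌊0.86093/0.0416667⌋ = 20 → u.
Extended square: lon ⌊0.06086/0.00833333⌋ = 7; lat ⌊0.02760/0.00416667⌋ = 6.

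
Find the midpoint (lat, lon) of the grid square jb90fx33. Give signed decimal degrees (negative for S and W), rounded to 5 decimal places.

Field J=9, B=1: +9·20° lon, +1·10° lat → SW at lon 0°, lat -80°.
Square 9, 0: +9·2° lon, +0·1° lat → SW at lon 18°, lat -80°.
Subsquare f=5, x=23: +5·0.0833333° lon, +23·0.0416667° lat → SW at lon 18.4167°, lat -79.0417°.
Extended square 3, 3: +3·0.00833333° lon, +3·0.00416667° lat → SW at lon 18.4417°, lat -79.0292°.
Cell spans 0.00833333° lon × 0.00416667° lat. Centre is SW corner plus half of each.
latitude -79.02708, longitude 18.44583.

-79.02708, 18.44583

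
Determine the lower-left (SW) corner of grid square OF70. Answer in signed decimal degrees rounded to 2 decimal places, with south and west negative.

-40.00, 114.00

Field O=14, F=5: +14·20° lon, +5·10° lat → SW at lon 100°, lat -40°.
Square 7, 0: +7·2° lon, +0·1° lat → SW at lon 114°, lat -40°.
latitude -40.00, longitude 114.00.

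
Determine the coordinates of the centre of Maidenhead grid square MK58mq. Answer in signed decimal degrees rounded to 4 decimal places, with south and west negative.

18.6875, 71.0417

Field M=12, K=10: +12·20° lon, +10·10° lat → SW at lon 60°, lat 10°.
Square 5, 8: +5·2° lon, +8·1° lat → SW at lon 70°, lat 18°.
Subsquare m=12, q=16: +12·0.0833333° lon, +16·0.0416667° lat → SW at lon 71°, lat 18.6667°.
Cell spans 0.0833333° lon × 0.0416667° lat. Centre is SW corner plus half of each.
latitude 18.6875, longitude 71.0417.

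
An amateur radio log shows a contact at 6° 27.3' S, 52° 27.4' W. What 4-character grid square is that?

GI33

Offset from 180°W / 90°S: lon 127.54°, lat 83.55°.
Field: lon ⌊127.54/20⌋ = 6 → G; lat ⌊83.55/10⌋ = 8 → I.
Square: lon ⌊7.54/2⌋ = 3; lat ⌊3.55/1⌋ = 3.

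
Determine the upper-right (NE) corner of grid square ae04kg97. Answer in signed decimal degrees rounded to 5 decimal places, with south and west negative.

-45.71667, -179.08333

Field A=0, E=4: +0·20° lon, +4·10° lat → SW at lon -180°, lat -50°.
Square 0, 4: +0·2° lon, +4·1° lat → SW at lon -180°, lat -46°.
Subsquare k=10, g=6: +10·0.0833333° lon, +6·0.0416667° lat → SW at lon -179.167°, lat -45.75°.
Extended square 9, 7: +9·0.00833333° lon, +7·0.00416667° lat → SW at lon -179.092°, lat -45.7208°.
Cell spans 0.00833333° lon × 0.00416667° lat. NE corner is SW corner plus one full cell.
latitude -45.71667, longitude -179.08333.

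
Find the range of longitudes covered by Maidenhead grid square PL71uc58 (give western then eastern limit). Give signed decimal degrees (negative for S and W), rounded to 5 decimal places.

Field P=15, L=11: +15·20° lon, +11·10° lat → SW at lon 120°, lat 20°.
Square 7, 1: +7·2° lon, +1·1° lat → SW at lon 134°, lat 21°.
Subsquare u=20, c=2: +20·0.0833333° lon, +2·0.0416667° lat → SW at lon 135.667°, lat 21.0833°.
Extended square 5, 8: +5·0.00833333° lon, +8·0.00416667° lat → SW at lon 135.708°, lat 21.1167°.
Cell spans 0.00833333° lon × 0.00416667° lat.
west 135.70833, east 135.71667.

135.70833, 135.71667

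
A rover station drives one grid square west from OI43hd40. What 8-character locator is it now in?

OI43hd30

Longitude extended square 4; −1 → 3.
The latitude characters are unchanged.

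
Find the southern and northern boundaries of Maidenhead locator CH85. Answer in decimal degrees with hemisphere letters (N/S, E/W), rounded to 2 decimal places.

15.00° S, 14.00° S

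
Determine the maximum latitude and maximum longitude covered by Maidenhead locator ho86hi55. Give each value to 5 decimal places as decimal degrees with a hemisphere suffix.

Field H=7, O=14: +7·20° lon, +14·10° lat → SW at lon -40°, lat 50°.
Square 8, 6: +8·2° lon, +6·1° lat → SW at lon -24°, lat 56°.
Subsquare h=7, i=8: +7·0.0833333° lon, +8·0.0416667° lat → SW at lon -23.4167°, lat 56.3333°.
Extended square 5, 5: +5·0.00833333° lon, +5·0.00416667° lat → SW at lon -23.375°, lat 56.3542°.
Cell spans 0.00833333° lon × 0.00416667° lat. NE corner is SW corner plus one full cell.
latitude 56.35833° N, longitude 23.36667° W.

56.35833° N, 23.36667° W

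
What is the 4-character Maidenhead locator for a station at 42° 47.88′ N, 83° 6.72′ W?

EN82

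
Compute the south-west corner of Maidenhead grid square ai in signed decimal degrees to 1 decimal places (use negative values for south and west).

-10.0, -180.0

Field A=0, I=8: +0·20° lon, +8·10° lat → SW at lon -180°, lat -10°.
latitude -10.0, longitude -180.0.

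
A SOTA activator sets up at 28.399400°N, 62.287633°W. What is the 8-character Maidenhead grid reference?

FL88uj55

Add 180° to longitude and 90° to latitude: 117.71237, 118.39940.
Field: 117.71237/20 → 5 → F, 118.39940/10 → 11 → L; chars FL.
Square: 17.71237/2 → 8, 8.39940/1 → 8; chars 88.
Subsquare: 1.71237/0.0833333 → 20 → u, 0.39940/0.0416667 → 9 → j; chars uj.
Extended square: 0.04570/0.00833333 → 5, 0.02440/0.00416667 → 5; chars 55.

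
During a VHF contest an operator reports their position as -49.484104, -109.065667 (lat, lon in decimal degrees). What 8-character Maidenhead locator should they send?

DE50lm23

Add 180° to longitude and 90° to latitude: 70.93433, 40.51590.
Field: 70.93433/20 → 3 → D, 40.51590/10 → 4 → E; chars DE.
Square: 10.93433/2 → 5, 0.51590/1 → 0; chars 50.
Subsquare: 0.93433/0.0833333 → 11 → l, 0.51590/0.0416667 → 12 → m; chars lm.
Extended square: 0.01767/0.00833333 → 2, 0.01590/0.00416667 → 3; chars 23.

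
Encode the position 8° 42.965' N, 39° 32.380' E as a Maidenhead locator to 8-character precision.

Shift to the Maidenhead origin (180°W, 90°S): lon 219.53967, lat 98.71608.
Field (20°×10°, letters A–R): lon ⌊219.53967/20⌋ = 10 → K; lat ⌊98.71608/10⌋ = 9 → J.
Square (2°×1°, digits 0–9): lon ⌊19.53967/2⌋ = 9; lat ⌊8.71608/1⌋ = 8.
Subsquare (5′×2.5′, letters a–x): lon ⌊1.53967/0.0833333⌋ = 18 → s; lat ⌊0.71608/0.0416667⌋ = 17 → r.
Extended square (30″×15″, digits 0–9): lon ⌊0.03967/0.00833333⌋ = 4; lat ⌊0.00775/0.00416667⌋ = 1.

KJ98sr41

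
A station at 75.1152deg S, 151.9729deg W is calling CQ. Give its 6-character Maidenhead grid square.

BB44av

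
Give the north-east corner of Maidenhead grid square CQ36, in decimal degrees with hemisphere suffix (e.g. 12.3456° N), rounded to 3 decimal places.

77.000° N, 132.000° W

Field C=2, Q=16: +2·20° lon, +16·10° lat → SW at lon -140°, lat 70°.
Square 3, 6: +3·2° lon, +6·1° lat → SW at lon -134°, lat 76°.
Cell spans 2° lon × 1° lat. NE corner is SW corner plus one full cell.
latitude 77.000° N, longitude 132.000° W.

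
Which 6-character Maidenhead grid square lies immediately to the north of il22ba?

Latitude subsquare a = 0; +1 → 1 = b.
The longitude characters are unchanged.

IL22bb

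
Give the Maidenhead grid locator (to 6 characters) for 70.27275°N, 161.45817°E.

Offset from 180°W / 90°S: lon 341.4582°, lat 160.2728°.
Field: 341.4582/20 → 17 → R, 160.2728/10 → 16 → Q; chars RQ.
Square: 1.4582/2 → 0, 0.2728/1 → 0; chars 00.
Subsquare: 1.4582/0.0833333 → 17 → r, 0.2728/0.0416667 → 6 → g; chars rg.

RQ00rg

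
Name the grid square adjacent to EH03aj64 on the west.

Longitude extended square 6; −1 → 5.
The latitude characters are unchanged.

EH03aj54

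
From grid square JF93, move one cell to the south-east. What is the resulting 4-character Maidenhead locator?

Longitude square 9; +1 → 10, wraps to 0, carry into field.
Longitude field J = 9; +1 → 10 = K.
Latitude square 3; −1 → 2.

KF02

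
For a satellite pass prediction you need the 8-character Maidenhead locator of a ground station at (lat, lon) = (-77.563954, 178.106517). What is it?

Shift to the Maidenhead origin (180°W, 90°S): lon 358.10652, lat 12.43605.
Field (20°×10°, letters A–R): 358.10652/20 → 17 → R, 12.43605/10 → 1 → B; chars RB.
Square (2°×1°, digits 0–9): 18.10652/2 → 9, 2.43605/1 → 2; chars 92.
Subsquare (5′×2.5′, letters a–x): 0.10652/0.0833333 → 1 → b, 0.43605/0.0416667 → 10 → k; chars bk.
Extended square (30″×15″, digits 0–9): 0.02318/0.00833333 → 2, 0.01938/0.00416667 → 4; chars 24.

RB92bk24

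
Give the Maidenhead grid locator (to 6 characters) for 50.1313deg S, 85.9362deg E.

Shift to the Maidenhead origin (180°W, 90°S): lon 265.9362, lat 39.8687.
Field (20°×10°, letters A–R): 265.9362/20 → 13 → N, 39.8687/10 → 3 → D; chars ND.
Square (2°×1°, digits 0–9): 5.9362/2 → 2, 9.8687/1 → 9; chars 29.
Subsquare (5′×2.5′, letters a–x): 1.9362/0.0833333 → 23 → x, 0.8687/0.0416667 → 20 → u; chars xu.

ND29xu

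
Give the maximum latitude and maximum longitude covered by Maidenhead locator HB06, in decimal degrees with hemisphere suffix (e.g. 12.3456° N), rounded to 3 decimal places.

73.000° S, 38.000° W

Field H=7, B=1: +7·20° lon, +1·10° lat → SW at lon -40°, lat -80°.
Square 0, 6: +0·2° lon, +6·1° lat → SW at lon -40°, lat -74°.
Cell spans 2° lon × 1° lat. NE corner is SW corner plus one full cell.
latitude 73.000° S, longitude 38.000° W.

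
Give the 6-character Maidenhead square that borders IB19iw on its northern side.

Latitude subsquare w = 22; +1 → 23 = x.
The longitude characters are unchanged.

IB19ix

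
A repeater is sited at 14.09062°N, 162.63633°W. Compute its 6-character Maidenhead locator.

AK84qc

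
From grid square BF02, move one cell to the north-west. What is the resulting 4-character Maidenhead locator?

Longitude square 0; −1 → -1, wraps to 9, carry into field.
Longitude field B = 1; −1 → 0 = A.
Latitude square 2; +1 → 3.

AF93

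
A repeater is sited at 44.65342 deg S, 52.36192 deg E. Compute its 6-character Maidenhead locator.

Offset from 180°W / 90°S: lon 232.3619°, lat 45.3466°.
Field (20°×10°, letters A–R): lon ⌊232.3619/20⌋ = 11 → L; lat ⌊45.3466/10⌋ = 4 → E.
Square (2°×1°, digits 0–9): lon ⌊12.3619/2⌋ = 6; lat ⌊5.3466/1⌋ = 5.
Subsquare (5′×2.5′, letters a–x): lon ⌊0.3619/0.0833333⌋ = 4 → e; lat ⌊0.3466/0.0416667⌋ = 8 → i.

LE65ei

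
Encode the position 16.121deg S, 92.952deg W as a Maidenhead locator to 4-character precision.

EH33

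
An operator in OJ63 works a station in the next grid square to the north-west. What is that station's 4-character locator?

OJ54

Longitude square 6; −1 → 5.
Latitude square 3; +1 → 4.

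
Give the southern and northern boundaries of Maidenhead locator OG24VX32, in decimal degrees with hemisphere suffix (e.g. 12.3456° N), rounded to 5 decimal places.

Field O=14, G=6: +14·20° lon, +6·10° lat → SW at lon 100°, lat -30°.
Square 2, 4: +2·2° lon, +4·1° lat → SW at lon 104°, lat -26°.
Subsquare v=21, x=23: +21·0.0833333° lon, +23·0.0416667° lat → SW at lon 105.75°, lat -25.0417°.
Extended square 3, 2: +3·0.00833333° lon, +2·0.00416667° lat → SW at lon 105.775°, lat -25.0333°.
Cell spans 0.00833333° lon × 0.00416667° lat.
south 25.03333° S, north 25.02917° S.

25.03333° S, 25.02917° S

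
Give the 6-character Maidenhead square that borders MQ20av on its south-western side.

MQ10xu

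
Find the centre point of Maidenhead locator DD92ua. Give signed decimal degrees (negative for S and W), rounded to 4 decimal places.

-57.9792, -100.2917

Field D=3, D=3: +3·20° lon, +3·10° lat → SW at lon -120°, lat -60°.
Square 9, 2: +9·2° lon, +2·1° lat → SW at lon -102°, lat -58°.
Subsquare u=20, a=0: +20·0.0833333° lon, +0·0.0416667° lat → SW at lon -100.333°, lat -58°.
Cell spans 0.0833333° lon × 0.0416667° lat. Centre is SW corner plus half of each.
latitude -57.9792, longitude -100.2917.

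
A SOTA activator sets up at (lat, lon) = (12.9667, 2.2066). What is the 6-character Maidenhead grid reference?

JK12cx

Shift to the Maidenhead origin (180°W, 90°S): lon 182.2066, lat 102.9667.
Field: lon ⌊182.2066/20⌋ = 9 → J; lat ⌊102.9667/10⌋ = 10 → K.
Square: lon ⌊2.2066/2⌋ = 1; lat ⌊2.9667/1⌋ = 2.
Subsquare: lon ⌊0.2066/0.0833333⌋ = 2 → c; lat ⌊0.9667/0.0416667⌋ = 23 → x.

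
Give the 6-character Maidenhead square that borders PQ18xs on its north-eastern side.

PQ28at

Longitude subsquare x = 23; +1 → 24, wraps to 0 = a, carry into square.
Longitude square 1; +1 → 2.
Latitude subsquare s = 18; +1 → 19 = t.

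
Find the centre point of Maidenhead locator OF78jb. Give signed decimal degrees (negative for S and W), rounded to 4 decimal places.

-31.9375, 114.7917

Field O=14, F=5: +14·20° lon, +5·10° lat → SW at lon 100°, lat -40°.
Square 7, 8: +7·2° lon, +8·1° lat → SW at lon 114°, lat -32°.
Subsquare j=9, b=1: +9·0.0833333° lon, +1·0.0416667° lat → SW at lon 114.75°, lat -31.9583°.
Cell spans 0.0833333° lon × 0.0416667° lat. Centre is SW corner plus half of each.
latitude -31.9375, longitude 114.7917.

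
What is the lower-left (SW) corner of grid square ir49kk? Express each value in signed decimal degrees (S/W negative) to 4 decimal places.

89.4167, -11.1667

Field I=8, R=17: +8·20° lon, +17·10° lat → SW at lon -20°, lat 80°.
Square 4, 9: +4·2° lon, +9·1° lat → SW at lon -12°, lat 89°.
Subsquare k=10, k=10: +10·0.0833333° lon, +10·0.0416667° lat → SW at lon -11.1667°, lat 89.4167°.
latitude 89.4167, longitude -11.1667.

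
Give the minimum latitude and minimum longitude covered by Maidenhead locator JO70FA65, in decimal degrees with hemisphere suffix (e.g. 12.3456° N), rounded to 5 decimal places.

50.02083° N, 14.46667° E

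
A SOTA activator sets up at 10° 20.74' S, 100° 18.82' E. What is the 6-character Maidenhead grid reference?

Shift to the Maidenhead origin (180°W, 90°S): lon 280.3137, lat 79.6543.
Field: 280.3137/20 → 14 → O, 79.6543/10 → 7 → H; chars OH.
Square: 0.3137/2 → 0, 9.6543/1 → 9; chars 09.
Subsquare: 0.3137/0.0833333 → 3 → d, 0.6543/0.0416667 → 15 → p; chars dp.

OH09dp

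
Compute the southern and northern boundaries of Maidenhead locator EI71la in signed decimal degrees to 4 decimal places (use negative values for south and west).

Field E=4, I=8: +4·20° lon, +8·10° lat → SW at lon -100°, lat -10°.
Square 7, 1: +7·2° lon, +1·1° lat → SW at lon -86°, lat -9°.
Subsquare l=11, a=0: +11·0.0833333° lon, +0·0.0416667° lat → SW at lon -85.0833°, lat -9°.
Cell spans 0.0833333° lon × 0.0416667° lat.
south -9.0000, north -8.9583.

-9.0000, -8.9583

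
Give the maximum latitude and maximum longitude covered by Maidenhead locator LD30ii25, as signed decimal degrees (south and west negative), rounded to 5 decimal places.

-59.64167, 46.69167

Field L=11, D=3: +11·20° lon, +3·10° lat → SW at lon 40°, lat -60°.
Square 3, 0: +3·2° lon, +0·1° lat → SW at lon 46°, lat -60°.
Subsquare i=8, i=8: +8·0.0833333° lon, +8·0.0416667° lat → SW at lon 46.6667°, lat -59.6667°.
Extended square 2, 5: +2·0.00833333° lon, +5·0.00416667° lat → SW at lon 46.6833°, lat -59.6458°.
Cell spans 0.00833333° lon × 0.00416667° lat. NE corner is SW corner plus one full cell.
latitude -59.64167, longitude 46.69167.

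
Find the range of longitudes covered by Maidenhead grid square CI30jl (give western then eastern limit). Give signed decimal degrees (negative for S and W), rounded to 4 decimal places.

Field C=2, I=8: +2·20° lon, +8·10° lat → SW at lon -140°, lat -10°.
Square 3, 0: +3·2° lon, +0·1° lat → SW at lon -134°, lat -10°.
Subsquare j=9, l=11: +9·0.0833333° lon, +11·0.0416667° lat → SW at lon -133.25°, lat -9.54167°.
Cell spans 0.0833333° lon × 0.0416667° lat.
west -133.2500, east -133.1667.

-133.2500, -133.1667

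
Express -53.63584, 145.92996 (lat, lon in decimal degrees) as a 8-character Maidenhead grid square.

Add 180° to longitude and 90° to latitude: 325.92996, 36.36416.
Field (20°×10°, letters A–R): 325.92996/20 → 16 → Q, 36.36416/10 → 3 → D; chars QD.
Square (2°×1°, digits 0–9): 5.92996/2 → 2, 6.36416/1 → 6; chars 26.
Subsquare (5′×2.5′, letters a–x): 1.92996/0.0833333 → 23 → x, 0.36416/0.0416667 → 8 → i; chars xi.
Extended square (30″×15″, digits 0–9): 0.01329/0.00833333 → 1, 0.03083/0.00416667 → 7; chars 17.

QD26xi17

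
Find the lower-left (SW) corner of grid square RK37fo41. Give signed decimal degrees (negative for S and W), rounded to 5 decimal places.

Field R=17, K=10: +17·20° lon, +10·10° lat → SW at lon 160°, lat 10°.
Square 3, 7: +3·2° lon, +7·1° lat → SW at lon 166°, lat 17°.
Subsquare f=5, o=14: +5·0.0833333° lon, +14·0.0416667° lat → SW at lon 166.417°, lat 17.5833°.
Extended square 4, 1: +4·0.00833333° lon, +1·0.00416667° lat → SW at lon 166.45°, lat 17.5875°.
latitude 17.58750, longitude 166.45000.

17.58750, 166.45000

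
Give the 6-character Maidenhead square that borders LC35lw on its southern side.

Latitude subsquare w = 22; −1 → 21 = v.
The longitude characters are unchanged.

LC35lv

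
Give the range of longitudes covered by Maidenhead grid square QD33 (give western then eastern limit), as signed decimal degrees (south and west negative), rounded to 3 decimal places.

146.000, 148.000

Field Q=16, D=3: +16·20° lon, +3·10° lat → SW at lon 140°, lat -60°.
Square 3, 3: +3·2° lon, +3·1° lat → SW at lon 146°, lat -57°.
Cell spans 2° lon × 1° lat.
west 146.000, east 148.000.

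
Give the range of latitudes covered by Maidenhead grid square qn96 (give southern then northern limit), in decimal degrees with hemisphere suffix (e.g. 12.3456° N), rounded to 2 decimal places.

46.00° N, 47.00° N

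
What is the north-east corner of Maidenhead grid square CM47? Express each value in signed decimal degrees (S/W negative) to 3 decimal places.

38.000, -130.000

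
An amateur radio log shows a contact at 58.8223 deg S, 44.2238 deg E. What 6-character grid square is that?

LD21ce

Shift to the Maidenhead origin (180°W, 90°S): lon 224.2238, lat 31.1777.
Field: 224.2238/20 → 11 → L, 31.1777/10 → 3 → D; chars LD.
Square: 4.2238/2 → 2, 1.1777/1 → 1; chars 21.
Subsquare: 0.2238/0.0833333 → 2 → c, 0.1777/0.0416667 → 4 → e; chars ce.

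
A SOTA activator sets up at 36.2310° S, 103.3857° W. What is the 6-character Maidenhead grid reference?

DF83hs

Shift to the Maidenhead origin (180°W, 90°S): lon 76.6143, lat 53.7690.
Field: 76.6143/20 → 3 → D, 53.7690/10 → 5 → F; chars DF.
Square: 16.6143/2 → 8, 3.7690/1 → 3; chars 83.
Subsquare: 0.6143/0.0833333 → 7 → h, 0.7690/0.0416667 → 18 → s; chars hs.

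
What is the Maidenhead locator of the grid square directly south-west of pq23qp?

Longitude subsquare q = 16; −1 → 15 = p.
Latitude subsquare p = 15; −1 → 14 = o.

PQ23po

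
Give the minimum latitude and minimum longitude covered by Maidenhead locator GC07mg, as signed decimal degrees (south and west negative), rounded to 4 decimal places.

-62.7500, -59.0000

Field G=6, C=2: +6·20° lon, +2·10° lat → SW at lon -60°, lat -70°.
Square 0, 7: +0·2° lon, +7·1° lat → SW at lon -60°, lat -63°.
Subsquare m=12, g=6: +12·0.0833333° lon, +6·0.0416667° lat → SW at lon -59°, lat -62.75°.
latitude -62.7500, longitude -59.0000.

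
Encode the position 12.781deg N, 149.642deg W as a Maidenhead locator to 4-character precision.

BK52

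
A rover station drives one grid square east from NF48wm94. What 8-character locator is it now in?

Longitude extended square 9; +1 → 10, wraps to 0, carry into subsquare.
Longitude subsquare w = 22; +1 → 23 = x.
The latitude characters are unchanged.

NF48xm04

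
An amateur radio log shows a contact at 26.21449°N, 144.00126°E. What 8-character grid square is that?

Shift to the Maidenhead origin (180°W, 90°S): lon 324.00126, lat 116.21449.
Field (20°×10°, letters A–R): lon ⌊324.00126/20⌋ = 16 → Q; lat ⌊116.21449/10⌋ = 11 → L.
Square (2°×1°, digits 0–9): lon ⌊4.00126/2⌋ = 2; lat ⌊6.21449/1⌋ = 6.
Subsquare (5′×2.5′, letters a–x): lon ⌊0.00126/0.0833333⌋ = 0 → a; lat ⌊0.21449/0.0416667⌋ = 5 → f.
Extended square (30″×15″, digits 0–9): lon ⌊0.00126/0.00833333⌋ = 0; lat ⌊0.00616/0.00416667⌋ = 1.

QL26af01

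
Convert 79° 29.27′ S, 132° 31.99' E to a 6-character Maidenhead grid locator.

Add 180° to longitude and 90° to latitude: 312.5332, 10.5122.
Field: 312.5332/20 → 15 → P, 10.5122/10 → 1 → B; chars PB.
Square: 12.5332/2 → 6, 0.5122/1 → 0; chars 60.
Subsquare: 0.5332/0.0833333 → 6 → g, 0.5122/0.0416667 → 12 → m; chars gm.

PB60gm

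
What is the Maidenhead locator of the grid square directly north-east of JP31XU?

JP41av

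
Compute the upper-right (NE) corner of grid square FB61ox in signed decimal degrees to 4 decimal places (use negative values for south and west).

-78.0000, -66.7500

Field F=5, B=1: +5·20° lon, +1·10° lat → SW at lon -80°, lat -80°.
Square 6, 1: +6·2° lon, +1·1° lat → SW at lon -68°, lat -79°.
Subsquare o=14, x=23: +14·0.0833333° lon, +23·0.0416667° lat → SW at lon -66.8333°, lat -78.0417°.
Cell spans 0.0833333° lon × 0.0416667° lat. NE corner is SW corner plus one full cell.
latitude -78.0000, longitude -66.7500.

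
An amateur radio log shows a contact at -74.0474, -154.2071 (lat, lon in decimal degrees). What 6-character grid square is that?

BB25vw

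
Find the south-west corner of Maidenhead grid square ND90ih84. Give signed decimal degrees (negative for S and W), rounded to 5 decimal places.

-59.69167, 98.73333

Field N=13, D=3: +13·20° lon, +3·10° lat → SW at lon 80°, lat -60°.
Square 9, 0: +9·2° lon, +0·1° lat → SW at lon 98°, lat -60°.
Subsquare i=8, h=7: +8·0.0833333° lon, +7·0.0416667° lat → SW at lon 98.6667°, lat -59.7083°.
Extended square 8, 4: +8·0.00833333° lon, +4·0.00416667° lat → SW at lon 98.7333°, lat -59.6917°.
latitude -59.69167, longitude 98.73333.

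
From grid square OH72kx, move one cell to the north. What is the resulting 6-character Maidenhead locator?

OH73ka

Latitude subsquare x = 23; +1 → 24, wraps to 0 = a, carry into square.
Latitude square 2; +1 → 3.
The longitude characters are unchanged.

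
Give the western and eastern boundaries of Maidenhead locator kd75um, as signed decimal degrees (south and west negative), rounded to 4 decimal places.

35.6667, 35.7500

Field K=10, D=3: +10·20° lon, +3·10° lat → SW at lon 20°, lat -60°.
Square 7, 5: +7·2° lon, +5·1° lat → SW at lon 34°, lat -55°.
Subsquare u=20, m=12: +20·0.0833333° lon, +12·0.0416667° lat → SW at lon 35.6667°, lat -54.5°.
Cell spans 0.0833333° lon × 0.0416667° lat.
west 35.6667, east 35.7500.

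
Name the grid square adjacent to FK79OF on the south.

Latitude subsquare f = 5; −1 → 4 = e.
The longitude characters are unchanged.

FK79oe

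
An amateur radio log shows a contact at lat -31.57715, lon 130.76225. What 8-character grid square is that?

Shift to the Maidenhead origin (180°W, 90°S): lon 310.76225, lat 58.42285.
Field: 310.76225/20 → 15 → P, 58.42285/10 → 5 → F; chars PF.
Square: 10.76225/2 → 5, 8.42285/1 → 8; chars 58.
Subsquare: 0.76225/0.0833333 → 9 → j, 0.42285/0.0416667 → 10 → k; chars jk.
Extended square: 0.01225/0.00833333 → 1, 0.00618/0.00416667 → 1; chars 11.

PF58jk11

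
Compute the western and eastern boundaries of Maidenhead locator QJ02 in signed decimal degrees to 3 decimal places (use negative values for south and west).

140.000, 142.000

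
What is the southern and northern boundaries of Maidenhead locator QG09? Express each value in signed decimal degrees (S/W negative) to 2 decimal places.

-21.00, -20.00

Field Q=16, G=6: +16·20° lon, +6·10° lat → SW at lon 140°, lat -30°.
Square 0, 9: +0·2° lon, +9·1° lat → SW at lon 140°, lat -21°.
Cell spans 2° lon × 1° lat.
south -21.00, north -20.00.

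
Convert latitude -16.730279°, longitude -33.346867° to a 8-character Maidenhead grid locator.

Shift to the Maidenhead origin (180°W, 90°S): lon 146.65313, lat 73.26972.
Field: 146.65313/20 → 7 → H, 73.26972/10 → 7 → H; chars HH.
Square: 6.65313/2 → 3, 3.26972/1 → 3; chars 33.
Subsquare: 0.65313/0.0833333 → 7 → h, 0.26972/0.0416667 → 6 → g; chars hg.
Extended square: 0.06980/0.00833333 → 8, 0.01972/0.00416667 → 4; chars 84.

HH33hg84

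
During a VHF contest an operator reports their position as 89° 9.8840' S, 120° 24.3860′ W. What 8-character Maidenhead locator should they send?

Shift to the Maidenhead origin (180°W, 90°S): lon 59.59357, lat 0.83527.
Field: lon ⌊59.59357/20⌋ = 2 → C; lat ⌊0.83527/10⌋ = 0 → A.
Square: lon ⌊19.59357/2⌋ = 9; lat ⌊0.83527/1⌋ = 0.
Subsquare: lon ⌊1.59357/0.0833333⌋ = 19 → t; lat ⌊0.83527/0.0416667⌋ = 20 → u.
Extended square: lon ⌊0.01023/0.00833333⌋ = 1; lat ⌊0.00193/0.00416667⌋ = 0.

CA90tu10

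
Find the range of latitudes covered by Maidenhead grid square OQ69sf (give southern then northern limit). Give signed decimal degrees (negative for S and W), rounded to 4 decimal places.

79.2083, 79.2500

Field O=14, Q=16: +14·20° lon, +16·10° lat → SW at lon 100°, lat 70°.
Square 6, 9: +6·2° lon, +9·1° lat → SW at lon 112°, lat 79°.
Subsquare s=18, f=5: +18·0.0833333° lon, +5·0.0416667° lat → SW at lon 113.5°, lat 79.2083°.
Cell spans 0.0833333° lon × 0.0416667° lat.
south 79.2083, north 79.2500.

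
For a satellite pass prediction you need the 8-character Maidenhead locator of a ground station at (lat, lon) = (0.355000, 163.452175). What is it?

RJ10ri45

Add 180° to longitude and 90° to latitude: 343.45218, 90.35500.
Field: lon ⌊343.45218/20⌋ = 17 → R; lat ⌊90.35500/10⌋ = 9 → J.
Square: lon ⌊3.45218/2⌋ = 1; lat ⌊0.35500/1⌋ = 0.
Subsquare: lon ⌊1.45218/0.0833333⌋ = 17 → r; lat ⌊0.35500/0.0416667⌋ = 8 → i.
Extended square: lon ⌊0.03551/0.00833333⌋ = 4; lat ⌊0.02167/0.00416667⌋ = 5.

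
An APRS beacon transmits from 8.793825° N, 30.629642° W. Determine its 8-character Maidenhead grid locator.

HJ48qt40

Shift to the Maidenhead origin (180°W, 90°S): lon 149.37036, lat 98.79382.
Field: 149.37036/20 → 7 → H, 98.79382/10 → 9 → J; chars HJ.
Square: 9.37036/2 → 4, 8.79382/1 → 8; chars 48.
Subsquare: 1.37036/0.0833333 → 16 → q, 0.79382/0.0416667 → 19 → t; chars qt.
Extended square: 0.03702/0.00833333 → 4, 0.00216/0.00416667 → 0; chars 40.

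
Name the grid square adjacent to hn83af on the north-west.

Longitude subsquare a = 0; −1 → -1, wraps to 23 = x, carry into square.
Longitude square 8; −1 → 7.
Latitude subsquare f = 5; +1 → 6 = g.

HN73xg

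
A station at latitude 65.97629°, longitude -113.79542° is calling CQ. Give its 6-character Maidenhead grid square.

DP35cx

Add 180° to longitude and 90° to latitude: 66.2046, 155.9763.
Field: lon ⌊66.2046/20⌋ = 3 → D; lat ⌊155.9763/10⌋ = 15 → P.
Square: lon ⌊6.2046/2⌋ = 3; lat ⌊5.9763/1⌋ = 5.
Subsquare: lon ⌊0.2046/0.0833333⌋ = 2 → c; lat ⌊0.9763/0.0416667⌋ = 23 → x.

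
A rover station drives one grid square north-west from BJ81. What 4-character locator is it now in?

Longitude square 8; −1 → 7.
Latitude square 1; +1 → 2.

BJ72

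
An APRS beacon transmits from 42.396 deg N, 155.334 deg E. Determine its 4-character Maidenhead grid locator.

Add 180° to longitude and 90° to latitude: 335.33, 132.40.
Field (20°×10°, letters A–R): lon ⌊335.33/20⌋ = 16 → Q; lat ⌊132.40/10⌋ = 13 → N.
Square (2°×1°, digits 0–9): lon ⌊15.33/2⌋ = 7; lat ⌊2.40/1⌋ = 2.

QN72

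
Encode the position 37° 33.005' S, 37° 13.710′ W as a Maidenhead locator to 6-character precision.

HF12jk

Shift to the Maidenhead origin (180°W, 90°S): lon 142.7715, lat 52.4499.
Field: lon ⌊142.7715/20⌋ = 7 → H; lat ⌊52.4499/10⌋ = 5 → F.
Square: lon ⌊2.7715/2⌋ = 1; lat ⌊2.4499/1⌋ = 2.
Subsquare: lon ⌊0.7715/0.0833333⌋ = 9 → j; lat ⌊0.4499/0.0416667⌋ = 10 → k.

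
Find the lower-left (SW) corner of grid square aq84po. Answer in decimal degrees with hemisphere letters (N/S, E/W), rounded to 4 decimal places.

74.5833° N, 162.7500° W

Field A=0, Q=16: +0·20° lon, +16·10° lat → SW at lon -180°, lat 70°.
Square 8, 4: +8·2° lon, +4·1° lat → SW at lon -164°, lat 74°.
Subsquare p=15, o=14: +15·0.0833333° lon, +14·0.0416667° lat → SW at lon -162.75°, lat 74.5833°.
latitude 74.5833° N, longitude 162.7500° W.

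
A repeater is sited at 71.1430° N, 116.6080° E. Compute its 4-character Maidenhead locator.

OQ81

Add 180° to longitude and 90° to latitude: 296.61, 161.14.
Field: 296.61/20 → 14 → O, 161.14/10 → 16 → Q; chars OQ.
Square: 16.61/2 → 8, 1.14/1 → 1; chars 81.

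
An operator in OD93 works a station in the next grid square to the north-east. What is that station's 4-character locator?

PD04

Longitude square 9; +1 → 10, wraps to 0, carry into field.
Longitude field O = 14; +1 → 15 = P.
Latitude square 3; +1 → 4.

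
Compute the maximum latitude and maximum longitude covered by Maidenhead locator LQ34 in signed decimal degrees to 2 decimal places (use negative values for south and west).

Field L=11, Q=16: +11·20° lon, +16·10° lat → SW at lon 40°, lat 70°.
Square 3, 4: +3·2° lon, +4·1° lat → SW at lon 46°, lat 74°.
Cell spans 2° lon × 1° lat. NE corner is SW corner plus one full cell.
latitude 75.00, longitude 48.00.

75.00, 48.00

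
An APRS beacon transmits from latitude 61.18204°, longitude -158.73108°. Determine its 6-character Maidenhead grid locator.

BP01pe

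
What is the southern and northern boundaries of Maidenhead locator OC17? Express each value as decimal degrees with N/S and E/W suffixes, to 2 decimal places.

Field O=14, C=2: +14·20° lon, +2·10° lat → SW at lon 100°, lat -70°.
Square 1, 7: +1·2° lon, +7·1° lat → SW at lon 102°, lat -63°.
Cell spans 2° lon × 1° lat.
south 63.00° S, north 62.00° S.

63.00° S, 62.00° S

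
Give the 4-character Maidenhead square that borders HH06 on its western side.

GH96

Longitude square 0; −1 → -1, wraps to 9, carry into field.
Longitude field H = 7; −1 → 6 = G.
The latitude characters are unchanged.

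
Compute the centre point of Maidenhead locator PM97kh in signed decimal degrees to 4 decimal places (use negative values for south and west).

37.3125, 138.8750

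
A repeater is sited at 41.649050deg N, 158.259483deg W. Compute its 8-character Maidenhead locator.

BN01up85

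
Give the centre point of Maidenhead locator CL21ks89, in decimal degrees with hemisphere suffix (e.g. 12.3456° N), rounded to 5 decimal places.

Field C=2, L=11: +2·20° lon, +11·10° lat → SW at lon -140°, lat 20°.
Square 2, 1: +2·2° lon, +1·1° lat → SW at lon -136°, lat 21°.
Subsquare k=10, s=18: +10·0.0833333° lon, +18·0.0416667° lat → SW at lon -135.167°, lat 21.75°.
Extended square 8, 9: +8·0.00833333° lon, +9·0.00416667° lat → SW at lon -135.1°, lat 21.7875°.
Cell spans 0.00833333° lon × 0.00416667° lat. Centre is SW corner plus half of each.
latitude 21.78958° N, longitude 135.09583° W.

21.78958° N, 135.09583° W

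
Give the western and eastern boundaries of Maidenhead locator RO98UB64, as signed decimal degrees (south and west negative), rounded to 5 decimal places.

179.71667, 179.72500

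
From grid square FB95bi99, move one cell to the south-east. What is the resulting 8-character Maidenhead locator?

Longitude extended square 9; +1 → 10, wraps to 0, carry into subsquare.
Longitude subsquare b = 1; +1 → 2 = c.
Latitude extended square 9; −1 → 8.

FB95ci08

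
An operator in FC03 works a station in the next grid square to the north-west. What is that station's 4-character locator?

EC94

Longitude square 0; −1 → -1, wraps to 9, carry into field.
Longitude field F = 5; −1 → 4 = E.
Latitude square 3; +1 → 4.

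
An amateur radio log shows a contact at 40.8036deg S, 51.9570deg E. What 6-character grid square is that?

LE59xe

Offset from 180°W / 90°S: lon 231.9570°, lat 49.1964°.
Field (20°×10°, letters A–R): 231.9570/20 → 11 → L, 49.1964/10 → 4 → E; chars LE.
Square (2°×1°, digits 0–9): 11.9570/2 → 5, 9.1964/1 → 9; chars 59.
Subsquare (5′×2.5′, letters a–x): 1.9570/0.0833333 → 23 → x, 0.1964/0.0416667 → 4 → e; chars xe.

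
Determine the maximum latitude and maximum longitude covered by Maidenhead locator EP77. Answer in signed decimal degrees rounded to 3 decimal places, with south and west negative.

Field E=4, P=15: +4·20° lon, +15·10° lat → SW at lon -100°, lat 60°.
Square 7, 7: +7·2° lon, +7·1° lat → SW at lon -86°, lat 67°.
Cell spans 2° lon × 1° lat. NE corner is SW corner plus one full cell.
latitude 68.000, longitude -84.000.

68.000, -84.000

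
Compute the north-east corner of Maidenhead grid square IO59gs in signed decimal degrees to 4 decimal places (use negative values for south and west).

Field I=8, O=14: +8·20° lon, +14·10° lat → SW at lon -20°, lat 50°.
Square 5, 9: +5·2° lon, +9·1° lat → SW at lon -10°, lat 59°.
Subsquare g=6, s=18: +6·0.0833333° lon, +18·0.0416667° lat → SW at lon -9.5°, lat 59.75°.
Cell spans 0.0833333° lon × 0.0416667° lat. NE corner is SW corner plus one full cell.
latitude 59.7917, longitude -9.4167.

59.7917, -9.4167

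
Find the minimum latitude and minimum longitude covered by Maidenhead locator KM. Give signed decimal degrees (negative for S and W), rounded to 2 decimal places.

Field K=10, M=12: +10·20° lon, +12·10° lat → SW at lon 20°, lat 30°.
latitude 30.00, longitude 20.00.

30.00, 20.00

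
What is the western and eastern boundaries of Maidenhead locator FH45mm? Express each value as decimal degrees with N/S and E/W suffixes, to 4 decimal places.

Field F=5, H=7: +5·20° lon, +7·10° lat → SW at lon -80°, lat -20°.
Square 4, 5: +4·2° lon, +5·1° lat → SW at lon -72°, lat -15°.
Subsquare m=12, m=12: +12·0.0833333° lon, +12·0.0416667° lat → SW at lon -71°, lat -14.5°.
Cell spans 0.0833333° lon × 0.0416667° lat.
west 71.0000° W, east 70.9167° W.

71.0000° W, 70.9167° W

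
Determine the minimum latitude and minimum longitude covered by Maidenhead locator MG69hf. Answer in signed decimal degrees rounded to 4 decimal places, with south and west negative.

-20.7917, 72.5833

Field M=12, G=6: +12·20° lon, +6·10° lat → SW at lon 60°, lat -30°.
Square 6, 9: +6·2° lon, +9·1° lat → SW at lon 72°, lat -21°.
Subsquare h=7, f=5: +7·0.0833333° lon, +5·0.0416667° lat → SW at lon 72.5833°, lat -20.7917°.
latitude -20.7917, longitude 72.5833.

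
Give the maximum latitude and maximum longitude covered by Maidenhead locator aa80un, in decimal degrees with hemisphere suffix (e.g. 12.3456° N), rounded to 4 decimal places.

Field A=0, A=0: +0·20° lon, +0·10° lat → SW at lon -180°, lat -90°.
Square 8, 0: +8·2° lon, +0·1° lat → SW at lon -164°, lat -90°.
Subsquare u=20, n=13: +20·0.0833333° lon, +13·0.0416667° lat → SW at lon -162.333°, lat -89.4583°.
Cell spans 0.0833333° lon × 0.0416667° lat. NE corner is SW corner plus one full cell.
latitude 89.4167° S, longitude 162.2500° W.

89.4167° S, 162.2500° W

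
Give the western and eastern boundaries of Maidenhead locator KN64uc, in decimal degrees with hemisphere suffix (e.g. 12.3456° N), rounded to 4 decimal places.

33.6667° E, 33.7500° E

Field K=10, N=13: +10·20° lon, +13·10° lat → SW at lon 20°, lat 40°.
Square 6, 4: +6·2° lon, +4·1° lat → SW at lon 32°, lat 44°.
Subsquare u=20, c=2: +20·0.0833333° lon, +2·0.0416667° lat → SW at lon 33.6667°, lat 44.0833°.
Cell spans 0.0833333° lon × 0.0416667° lat.
west 33.6667° E, east 33.7500° E.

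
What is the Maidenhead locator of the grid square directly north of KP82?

Latitude square 2; +1 → 3.
The longitude characters are unchanged.

KP83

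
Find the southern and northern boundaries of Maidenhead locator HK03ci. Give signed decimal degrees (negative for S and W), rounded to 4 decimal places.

13.3333, 13.3750

Field H=7, K=10: +7·20° lon, +10·10° lat → SW at lon -40°, lat 10°.
Square 0, 3: +0·2° lon, +3·1° lat → SW at lon -40°, lat 13°.
Subsquare c=2, i=8: +2·0.0833333° lon, +8·0.0416667° lat → SW at lon -39.8333°, lat 13.3333°.
Cell spans 0.0833333° lon × 0.0416667° lat.
south 13.3333, north 13.3750.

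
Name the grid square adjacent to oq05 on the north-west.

Longitude square 0; −1 → -1, wraps to 9, carry into field.
Longitude field O = 14; −1 → 13 = N.
Latitude square 5; +1 → 6.

NQ96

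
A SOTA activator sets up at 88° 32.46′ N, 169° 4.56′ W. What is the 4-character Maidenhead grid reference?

Offset from 180°W / 90°S: lon 10.92°, lat 178.54°.
Field (20°×10°, letters A–R): lon ⌊10.92/20⌋ = 0 → A; lat ⌊178.54/10⌋ = 17 → R.
Square (2°×1°, digits 0–9): lon ⌊10.92/2⌋ = 5; lat ⌊8.54/1⌋ = 8.

AR58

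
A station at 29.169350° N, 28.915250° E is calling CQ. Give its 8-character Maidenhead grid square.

Shift to the Maidenhead origin (180°W, 90°S): lon 208.91525, lat 119.16935.
Field: lon ⌊208.91525/20⌋ = 10 → K; lat ⌊119.16935/10⌋ = 11 → L.
Square: lon ⌊8.91525/2⌋ = 4; lat ⌊9.16935/1⌋ = 9.
Subsquare: lon ⌊0.91525/0.0833333⌋ = 10 → k; lat ⌊0.16935/0.0416667⌋ = 4 → e.
Extended square: lon ⌊0.08192/0.00833333⌋ = 9; lat ⌊0.00268/0.00416667⌋ = 0.

KL49ke90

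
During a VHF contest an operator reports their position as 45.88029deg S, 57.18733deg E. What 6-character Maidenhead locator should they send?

Add 180° to longitude and 90° to latitude: 237.1873, 44.1197.
Field: lon ⌊237.1873/20⌋ = 11 → L; lat ⌊44.1197/10⌋ = 4 → E.
Square: lon ⌊17.1873/2⌋ = 8; lat ⌊4.1197/1⌋ = 4.
Subsquare: lon ⌊1.1873/0.0833333⌋ = 14 → o; lat ⌊0.1197/0.0416667⌋ = 2 → c.

LE84oc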